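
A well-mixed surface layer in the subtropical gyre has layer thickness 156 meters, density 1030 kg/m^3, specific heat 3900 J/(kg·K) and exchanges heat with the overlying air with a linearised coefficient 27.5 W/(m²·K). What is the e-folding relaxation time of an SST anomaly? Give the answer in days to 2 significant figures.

Areal heat capacity C = ρ c_p D = 1030 × 3900 × 156 = 6.27×10^8 J m⁻² K⁻¹.
Relaxation time τ = C / λ = 6.27×10^8 / 27.5 = 2.28×10^7 s.
In days: 2.28×10^7 s / (86400 s/day) = 264 days.

260 days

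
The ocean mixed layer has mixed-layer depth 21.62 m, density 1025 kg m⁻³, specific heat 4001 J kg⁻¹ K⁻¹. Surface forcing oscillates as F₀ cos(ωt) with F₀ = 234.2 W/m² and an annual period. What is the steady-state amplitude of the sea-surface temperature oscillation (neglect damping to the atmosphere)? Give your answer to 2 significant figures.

Areal heat capacity C = ρ c_p D = 1025 × 4001 × 21.62 = 8.87×10^7 J/(m^2 K).
Angular frequency ω = 2π / T = 2π / 3.15×10^7 s = 1.99×10^-7 s⁻¹.
Cω = 8.87×10^7 × 1.99×10^-7 = 17.7 W/(m²·K).
Amplitude A = F₀ / (Cω) = 234.2 / 17.7 = 13.3 K.

13 K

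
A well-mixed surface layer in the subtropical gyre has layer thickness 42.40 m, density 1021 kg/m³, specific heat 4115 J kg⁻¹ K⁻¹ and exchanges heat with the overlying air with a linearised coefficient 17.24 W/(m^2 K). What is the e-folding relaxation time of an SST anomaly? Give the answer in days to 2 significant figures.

120 days

Areal heat capacity C = ρ c_p D = 1021 × 4115 × 42.40 = 1.78×10^8 J/(m²·K).
Relaxation time τ = C / λ = 1.78×10^8 / 17.24 = 1.03×10^7 s.
In days: 1.03×10^7 s / (86400 s/day) = 120 days.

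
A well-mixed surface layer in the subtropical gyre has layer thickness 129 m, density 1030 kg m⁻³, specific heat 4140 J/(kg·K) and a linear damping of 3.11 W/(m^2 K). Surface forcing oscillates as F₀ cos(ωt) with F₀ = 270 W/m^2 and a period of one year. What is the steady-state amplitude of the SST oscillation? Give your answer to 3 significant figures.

2.46 K

Areal heat capacity C = ρ c_p D = 1030 × 4140 × 129 = 5.50×10^8 J/(m²·K).
Angular frequency ω = 2π / T = 2π / 3.15×10^7 s = 1.99×10^-7 s⁻¹.
√((Cω)² + λ²) = √((110)² + 3.11²) = 110 W/(m²·K).
Amplitude A = F₀ / √((Cω)²+λ²) = 270 / 110 = 2.46 K.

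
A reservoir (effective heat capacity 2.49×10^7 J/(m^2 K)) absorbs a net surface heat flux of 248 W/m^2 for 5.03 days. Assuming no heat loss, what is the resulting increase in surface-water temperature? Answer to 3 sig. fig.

Areal heat capacity C = 2.49×10^7 J/(m^2 K) (given).
Net heat input Q = F Δt = 248 × (5.03 days × 86400 s/day) = 1.08×10^8 J/m².
ΔT = Q / C = 1.08×10^8 / 2.49×10^7 = 4.33 K.

4.33 K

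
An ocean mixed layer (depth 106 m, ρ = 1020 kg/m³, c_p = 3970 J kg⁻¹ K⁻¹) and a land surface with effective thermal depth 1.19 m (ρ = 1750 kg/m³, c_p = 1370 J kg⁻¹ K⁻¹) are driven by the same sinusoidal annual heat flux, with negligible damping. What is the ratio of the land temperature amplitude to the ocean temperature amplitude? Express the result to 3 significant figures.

C_ocean = 1020 × 3970 × 106 = 4.29×10^8 J/(m²·K).
C_land = 1750 × 1370 × 1.19 = 2.85×10^6 J/(m²·K).
Undamped amplitude ∝ 1/C, so A_land/A_ocean = C_ocean/C_land = 150.

150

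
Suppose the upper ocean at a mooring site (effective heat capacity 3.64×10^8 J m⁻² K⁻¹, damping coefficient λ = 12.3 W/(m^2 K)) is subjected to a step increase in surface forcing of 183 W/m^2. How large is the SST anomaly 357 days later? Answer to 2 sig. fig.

9.6 K

Areal heat capacity C = 3.64×10^8 J m⁻² K⁻¹ (given).
τ = C / λ = 3.64×10^8 / 12.3 = 2.96×10^7 s.
Equilibrium anomaly ΔT_eq = F / λ = 183 / 12.3 = 14.9 K.
t = 357 days = 3.08×10^7 s, so t/τ = 1.04.
ΔT(t) = ΔT_eq (1 − e^(−t/τ)) = 14.9 × (1 − e^−1.04) = 9.63 K.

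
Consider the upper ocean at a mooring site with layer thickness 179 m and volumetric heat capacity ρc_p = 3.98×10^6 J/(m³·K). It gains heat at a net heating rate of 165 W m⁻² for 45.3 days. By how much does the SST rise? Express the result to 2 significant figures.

0.91 K

Areal heat capacity C = ρc_p × D = 3.98×10^6 × 179 = 7.12×10^8 J m⁻² K⁻¹.
Net heat input Q = F Δt = 165 × (45.3 days × 86400 s/day) = 6.46×10^8 J/m².
ΔT = Q / C = 6.46×10^8 / 7.12×10^8 = 0.906 K.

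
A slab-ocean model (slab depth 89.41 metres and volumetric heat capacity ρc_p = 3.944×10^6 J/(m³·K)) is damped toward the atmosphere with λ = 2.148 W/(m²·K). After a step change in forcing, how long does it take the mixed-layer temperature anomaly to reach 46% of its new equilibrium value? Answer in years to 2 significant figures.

Areal heat capacity C = ρc_p × D = 3.944×10^6 × 89.41 = 3.53×10^8 J/(m^2 K).
τ = C / λ = 3.53×10^8 / 2.148 = 1.64×10^8 s.
Fraction reached: 1 − e^(−t/τ) = 0.46 ⇒ t = −τ ln(1 − 0.46) = τ × 0.616.
t = 1.01×10^8 s = 3.21 years.

3.2 years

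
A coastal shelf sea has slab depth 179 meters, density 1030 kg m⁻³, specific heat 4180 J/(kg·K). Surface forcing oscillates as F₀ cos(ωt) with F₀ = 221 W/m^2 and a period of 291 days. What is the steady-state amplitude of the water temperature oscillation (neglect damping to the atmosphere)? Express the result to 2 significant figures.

1.1 K

Areal heat capacity C = ρ c_p D = 1030 × 4180 × 179 = 7.71×10^8 J/(m^2 K).
Angular frequency ω = 2π / T = 2π / 2.51×10^7 s = 2.50×10^-7 s⁻¹.
Cω = 7.71×10^8 × 2.50×10^-7 = 193 W/(m²·K).
Amplitude A = F₀ / (Cω) = 221 / 193 = 1.15 K.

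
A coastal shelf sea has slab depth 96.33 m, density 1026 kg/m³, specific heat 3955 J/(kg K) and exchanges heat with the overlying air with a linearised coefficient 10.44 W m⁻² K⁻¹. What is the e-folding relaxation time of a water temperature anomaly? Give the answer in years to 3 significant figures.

1.19 years

Areal heat capacity C = ρ c_p D = 1026 × 3955 × 96.33 = 3.91×10^8 J/(m^2 K).
Relaxation time τ = C / λ = 3.91×10^8 / 10.44 = 3.74×10^7 s.
In years: 3.74×10^7 s / (3.156×10^7 s/year) = 1.19 years.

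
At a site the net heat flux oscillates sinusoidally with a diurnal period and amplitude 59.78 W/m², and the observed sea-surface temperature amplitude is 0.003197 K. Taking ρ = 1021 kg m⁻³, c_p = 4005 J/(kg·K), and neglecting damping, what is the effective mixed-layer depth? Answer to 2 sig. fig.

63 m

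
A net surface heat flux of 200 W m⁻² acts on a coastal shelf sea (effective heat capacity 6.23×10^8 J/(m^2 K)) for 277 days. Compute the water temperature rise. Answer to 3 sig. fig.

Areal heat capacity C = 6.23×10^8 J/(m^2 K) (given).
Net heat input Q = F Δt = 200 × (277 days × 86400 s/day) = 4.79×10^9 J/m².
ΔT = Q / C = 4.79×10^9 / 6.23×10^8 = 7.68 K.

7.68 K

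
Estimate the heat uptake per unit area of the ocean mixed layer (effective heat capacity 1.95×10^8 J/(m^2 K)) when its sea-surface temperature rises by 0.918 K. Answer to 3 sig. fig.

1.79×10^8

Areal heat capacity C = 1.95×10^8 J/(m^2 K) (given).
ΔQ = C ΔT = 1.95×10^8 × 0.918 = 1.79×10^8 J/m².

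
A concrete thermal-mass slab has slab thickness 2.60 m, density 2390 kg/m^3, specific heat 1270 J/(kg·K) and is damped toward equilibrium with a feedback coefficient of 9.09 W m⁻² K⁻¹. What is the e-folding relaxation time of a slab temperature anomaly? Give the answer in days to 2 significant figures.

Areal heat capacity C = ρ c_p D = 2390 × 1270 × 2.60 = 7.89×10^6 J m⁻² K⁻¹.
Relaxation time τ = C / λ = 7.89×10^6 / 9.09 = 8.68×10^5 s.
In days: 8.68×10^5 s / (86400 s/day) = 10.0 days.

10 days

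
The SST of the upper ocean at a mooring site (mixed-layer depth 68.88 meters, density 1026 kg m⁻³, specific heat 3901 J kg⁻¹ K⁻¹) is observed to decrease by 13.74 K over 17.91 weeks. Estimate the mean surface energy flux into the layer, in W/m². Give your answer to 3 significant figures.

Areal heat capacity C = ρ c_p D = 1026 × 3901 × 68.88 = 2.76×10^8 J/(m^2 K).
Required heat per unit area: Q = C ΔT = 2.76×10^8 × -13.74 = -3.79×10^9 J/m².
Flux F = Q / Δt = -3.79×10^9 / 1.08×10^7 s = -350 W/m².

-350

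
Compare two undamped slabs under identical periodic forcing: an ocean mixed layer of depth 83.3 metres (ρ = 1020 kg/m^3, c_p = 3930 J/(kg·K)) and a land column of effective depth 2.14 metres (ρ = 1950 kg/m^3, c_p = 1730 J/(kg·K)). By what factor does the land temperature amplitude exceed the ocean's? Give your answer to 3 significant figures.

C_ocean = 1020 × 3930 × 83.3 = 3.34×10^8 J/(m²·K).
C_land = 1950 × 1730 × 2.14 = 7.22×10^6 J/(m²·K).
Undamped amplitude ∝ 1/C, so A_land/A_ocean = C_ocean/C_land = 46.3.

46.3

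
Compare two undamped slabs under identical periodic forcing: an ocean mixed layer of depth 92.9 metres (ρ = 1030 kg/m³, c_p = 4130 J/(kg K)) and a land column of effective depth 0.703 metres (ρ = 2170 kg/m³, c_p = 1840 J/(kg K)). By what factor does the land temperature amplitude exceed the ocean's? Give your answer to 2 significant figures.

140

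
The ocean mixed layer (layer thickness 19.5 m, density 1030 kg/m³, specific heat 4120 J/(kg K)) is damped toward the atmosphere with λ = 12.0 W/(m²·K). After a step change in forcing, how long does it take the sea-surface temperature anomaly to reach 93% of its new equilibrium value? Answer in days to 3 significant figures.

212 days

Areal heat capacity C = ρ c_p D = 1030 × 4120 × 19.5 = 8.28×10^7 J m⁻² K⁻¹.
τ = C / λ = 8.28×10^7 / 12.0 = 6.90×10^6 s.
Fraction reached: 1 − e^(−t/τ) = 0.93 ⇒ t = −τ ln(1 − 0.93) = τ × 2.66.
t = 1.83×10^7 s = 212 days.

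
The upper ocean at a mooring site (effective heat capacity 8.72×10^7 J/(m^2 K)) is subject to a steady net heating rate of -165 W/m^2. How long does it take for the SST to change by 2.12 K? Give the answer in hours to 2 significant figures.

310 hours

Areal heat capacity C = 8.72×10^7 J/(m^2 K) (given).
Time required: Δt = C ΔT / F = 8.72×10^7 × -2.12 / -165 = 1.12×10^6 s.
In hours: 1.12×10^6 s / (3600 s/hour) = 311 hours.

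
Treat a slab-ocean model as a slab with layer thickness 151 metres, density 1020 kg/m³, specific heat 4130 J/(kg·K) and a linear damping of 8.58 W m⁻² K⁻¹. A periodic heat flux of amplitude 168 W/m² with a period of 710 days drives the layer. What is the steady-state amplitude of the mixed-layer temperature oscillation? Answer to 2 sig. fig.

2.6 K

Areal heat capacity C = ρ c_p D = 1020 × 4130 × 151 = 6.36×10^8 J/(m²·K).
Angular frequency ω = 2π / T = 2π / 6.13×10^7 s = 1.02×10^-7 s⁻¹.
√((Cω)² + λ²) = √((65.2)² + 8.58²) = 65.7 W/(m²·K).
Amplitude A = F₀ / √((Cω)²+λ²) = 168 / 65.7 = 2.56 K.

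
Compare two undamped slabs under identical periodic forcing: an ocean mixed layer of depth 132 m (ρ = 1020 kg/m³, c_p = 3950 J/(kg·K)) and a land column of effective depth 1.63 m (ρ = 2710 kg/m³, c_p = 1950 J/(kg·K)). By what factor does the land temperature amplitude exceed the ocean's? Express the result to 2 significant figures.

C_ocean = 1020 × 3950 × 132 = 5.32×10^8 J/(m²·K).
C_land = 2710 × 1950 × 1.63 = 8.61×10^6 J/(m²·K).
Undamped amplitude ∝ 1/C, so A_land/A_ocean = C_ocean/C_land = 61.7.

62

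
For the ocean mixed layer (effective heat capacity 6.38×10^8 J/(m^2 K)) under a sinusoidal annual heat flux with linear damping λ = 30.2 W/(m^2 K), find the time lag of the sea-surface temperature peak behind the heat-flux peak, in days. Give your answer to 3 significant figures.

77.7 days

Areal heat capacity C = 6.38×10^8 J/(m^2 K) (given).
ω = 2π / 3.15×10^7 s = 1.99×10^-7 s⁻¹.
Phase lag φ = arctan(Cω/λ) = arctan(127/30.2) = 1.34 rad.
Time lag = φ / ω = 1.34 / 1.99×10^-7 = 6.71×10^6 s = 77.7 days.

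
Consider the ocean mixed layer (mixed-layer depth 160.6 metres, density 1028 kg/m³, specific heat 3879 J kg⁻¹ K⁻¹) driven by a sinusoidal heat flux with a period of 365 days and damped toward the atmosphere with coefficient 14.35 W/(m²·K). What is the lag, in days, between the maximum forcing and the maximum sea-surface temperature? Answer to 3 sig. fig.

Areal heat capacity C = ρ c_p D = 1028 × 3879 × 160.6 = 6.40×10^8 J/(m²·K).
ω = 2π / 3.15×10^7 s = 1.99×10^-7 s⁻¹.
Phase lag φ = arctan(Cω/λ) = arctan(128/14.35) = 1.46 rad.
Time lag = φ / ω = 1.46 / 1.99×10^-7 = 7.32×10^6 s = 84.7 days.

84.7 days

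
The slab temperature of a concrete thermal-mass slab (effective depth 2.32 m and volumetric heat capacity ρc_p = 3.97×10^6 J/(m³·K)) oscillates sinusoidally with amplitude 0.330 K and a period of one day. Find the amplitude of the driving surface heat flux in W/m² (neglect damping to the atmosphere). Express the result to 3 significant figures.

221

Areal heat capacity C = ρc_p × D = 3.97×10^6 × 2.32 = 9.21×10^6 J m⁻² K⁻¹.
ω = 2π / 86400 s = 7.27×10^-5 s⁻¹.
Cω = 9.21×10^6 × 7.27×10^-5 = 670 W/(m²·K).
F₀ = A × Cω = 0.330 × 670 = 221 W/m².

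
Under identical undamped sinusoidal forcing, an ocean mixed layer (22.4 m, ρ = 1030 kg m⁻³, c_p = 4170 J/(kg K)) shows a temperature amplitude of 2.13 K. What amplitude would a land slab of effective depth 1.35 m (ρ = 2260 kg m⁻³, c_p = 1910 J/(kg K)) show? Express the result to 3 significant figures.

C_ocean = 9.62×10^7 J/(m²·K); C_land = 5.83×10^6 J/(m²·K).
A ∝ 1/C ⇒ A_land = A_ocean × C_ocean/C_land = 2.13 × 16.5 = 35.2 K.

35.2 K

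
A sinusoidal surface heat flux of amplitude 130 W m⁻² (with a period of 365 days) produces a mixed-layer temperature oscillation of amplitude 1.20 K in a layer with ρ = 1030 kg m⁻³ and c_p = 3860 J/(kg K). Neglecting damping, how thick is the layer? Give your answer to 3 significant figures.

ω = 2π / 3.15×10^7 s = 1.99×10^-7 s⁻¹.
Required C = F₀ / (A ω) = 130 / (1.20 × 1.99×10^-7) = 5.44×10^8 J/(m²·K).
D = C / (ρ c_p) = 5.44×10^8 / (1030 × 3860) = 137 m.

137 m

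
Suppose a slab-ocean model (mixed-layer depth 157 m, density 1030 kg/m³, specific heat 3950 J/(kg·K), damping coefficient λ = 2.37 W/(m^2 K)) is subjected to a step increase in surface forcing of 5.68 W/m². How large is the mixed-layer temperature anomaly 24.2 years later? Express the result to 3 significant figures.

2.26 K

Areal heat capacity C = ρ c_p D = 1030 × 3950 × 157 = 6.39×10^8 J/(m²·K).
τ = C / λ = 6.39×10^8 / 2.37 = 2.70×10^8 s.
Equilibrium anomaly ΔT_eq = F / λ = 5.68 / 2.37 = 2.40 K.
t = 24.2 years = 7.64×10^8 s, so t/τ = 2.83.
ΔT(t) = ΔT_eq (1 − e^(−t/τ)) = 2.40 × (1 − e^−2.83) = 2.26 K.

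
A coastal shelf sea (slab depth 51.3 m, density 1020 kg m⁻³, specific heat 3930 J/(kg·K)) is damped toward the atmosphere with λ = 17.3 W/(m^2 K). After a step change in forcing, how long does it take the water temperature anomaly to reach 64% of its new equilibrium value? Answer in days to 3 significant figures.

141 days

Areal heat capacity C = ρ c_p D = 1020 × 3930 × 51.3 = 2.06×10^8 J m⁻² K⁻¹.
τ = C / λ = 2.06×10^8 / 17.3 = 1.19×10^7 s.
Fraction reached: 1 − e^(−t/τ) = 0.64 ⇒ t = −τ ln(1 − 0.64) = τ × 1.02.
t = 1.21×10^7 s = 141 days.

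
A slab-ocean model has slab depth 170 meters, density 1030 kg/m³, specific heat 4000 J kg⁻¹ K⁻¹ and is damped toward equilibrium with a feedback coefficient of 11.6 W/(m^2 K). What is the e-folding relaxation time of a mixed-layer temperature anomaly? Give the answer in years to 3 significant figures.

1.91 years

Areal heat capacity C = ρ c_p D = 1030 × 4000 × 170 = 7.00×10^8 J/(m^2 K).
Relaxation time τ = C / λ = 7.00×10^8 / 11.6 = 6.04×10^7 s.
In years: 6.04×10^7 s / (3.156×10^7 s/year) = 1.91 years.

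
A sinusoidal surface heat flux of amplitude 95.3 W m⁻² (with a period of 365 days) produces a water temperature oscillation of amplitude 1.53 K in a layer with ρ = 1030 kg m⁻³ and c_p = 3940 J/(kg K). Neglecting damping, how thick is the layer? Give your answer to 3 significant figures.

77.0 m

ω = 2π / 3.15×10^7 s = 1.99×10^-7 s⁻¹.
Required C = F₀ / (A ω) = 95.3 / (1.53 × 1.99×10^-7) = 3.13×10^8 J/(m²·K).
D = C / (ρ c_p) = 3.13×10^8 / (1030 × 3940) = 77.0 m.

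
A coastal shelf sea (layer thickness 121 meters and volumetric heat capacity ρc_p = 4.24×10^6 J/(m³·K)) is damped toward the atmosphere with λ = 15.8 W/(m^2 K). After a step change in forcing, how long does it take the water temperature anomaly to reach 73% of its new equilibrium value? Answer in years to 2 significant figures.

1.3 years

Areal heat capacity C = ρc_p × D = 4.24×10^6 × 121 = 5.13×10^8 J/(m²·K).
τ = C / λ = 5.13×10^8 / 15.8 = 3.25×10^7 s.
Fraction reached: 1 − e^(−t/τ) = 0.73 ⇒ t = −τ ln(1 − 0.73) = τ × 1.31.
t = 4.25×10^7 s = 1.35 years.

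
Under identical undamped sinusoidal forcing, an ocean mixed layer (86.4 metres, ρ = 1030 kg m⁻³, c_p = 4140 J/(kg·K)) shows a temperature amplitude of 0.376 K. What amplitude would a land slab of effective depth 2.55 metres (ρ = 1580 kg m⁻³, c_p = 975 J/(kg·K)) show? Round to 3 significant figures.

35.3 K

C_ocean = 3.68×10^8 J/(m²·K); C_land = 3.93×10^6 J/(m²·K).
A ∝ 1/C ⇒ A_land = A_ocean × C_ocean/C_land = 0.376 × 93.8 = 35.3 K.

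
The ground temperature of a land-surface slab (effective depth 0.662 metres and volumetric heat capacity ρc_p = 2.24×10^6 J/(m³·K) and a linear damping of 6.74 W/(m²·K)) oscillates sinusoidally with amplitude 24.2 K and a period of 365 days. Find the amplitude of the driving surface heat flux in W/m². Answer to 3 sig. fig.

163

Areal heat capacity C = ρc_p × D = 2.24×10^6 × 0.662 = 1.48×10^6 J/(m²·K).
ω = 2π / 3.15×10^7 s = 1.99×10^-7 s⁻¹.
√((Cω)² + λ²) = √((0.295)² + 6.74²) = 6.75 W/(m²·K).
F₀ = A × √((Cω)²+λ²) = 24.2 × 6.75 = 163 W/m².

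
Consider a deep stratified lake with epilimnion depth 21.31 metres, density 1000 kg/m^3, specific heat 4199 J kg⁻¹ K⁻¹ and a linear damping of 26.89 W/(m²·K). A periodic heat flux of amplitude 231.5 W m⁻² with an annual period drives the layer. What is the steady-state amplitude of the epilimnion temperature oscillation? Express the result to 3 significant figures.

7.18 K

Areal heat capacity C = ρ c_p D = 1000 × 4199 × 21.31 = 8.95×10^7 J m⁻² K⁻¹.
Angular frequency ω = 2π / T = 2π / 3.15×10^7 s = 1.99×10^-7 s⁻¹.
√((Cω)² + λ²) = √((17.8)² + 26.89²) = 32.3 W/(m²·K).
Amplitude A = F₀ / √((Cω)²+λ²) = 231.5 / 32.3 = 7.18 K.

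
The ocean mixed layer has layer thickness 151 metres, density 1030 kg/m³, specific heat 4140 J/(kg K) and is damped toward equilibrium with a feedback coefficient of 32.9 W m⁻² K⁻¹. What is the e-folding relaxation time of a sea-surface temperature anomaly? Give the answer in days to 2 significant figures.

Areal heat capacity C = ρ c_p D = 1030 × 4140 × 151 = 6.44×10^8 J/(m^2 K).
Relaxation time τ = C / λ = 6.44×10^8 / 32.9 = 1.96×10^7 s.
In days: 1.96×10^7 s / (86400 s/day) = 227 days.

230 days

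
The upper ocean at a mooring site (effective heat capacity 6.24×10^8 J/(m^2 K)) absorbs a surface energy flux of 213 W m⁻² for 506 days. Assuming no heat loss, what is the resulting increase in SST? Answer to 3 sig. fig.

Areal heat capacity C = 6.24×10^8 J/(m^2 K) (given).
Net heat input Q = F Δt = 213 × (506 days × 86400 s/day) = 9.31×10^9 J/m².
ΔT = Q / C = 9.31×10^9 / 6.24×10^8 = 14.9 K.

14.9 K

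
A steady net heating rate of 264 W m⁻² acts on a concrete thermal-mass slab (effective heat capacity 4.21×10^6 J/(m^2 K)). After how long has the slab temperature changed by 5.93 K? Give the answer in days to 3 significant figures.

Areal heat capacity C = 4.21×10^6 J/(m^2 K) (given).
Time required: Δt = C ΔT / F = 4.21×10^6 × 5.93 / 264 = 94600 s.
In days: 94600 s / (86400 s/day) = 1.09 days.

1.09 days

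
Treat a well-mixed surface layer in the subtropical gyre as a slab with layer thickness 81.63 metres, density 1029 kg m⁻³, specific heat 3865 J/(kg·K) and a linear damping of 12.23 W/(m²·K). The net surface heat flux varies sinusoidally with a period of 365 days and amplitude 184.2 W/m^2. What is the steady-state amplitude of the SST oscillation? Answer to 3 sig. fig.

Areal heat capacity C = ρ c_p D = 1029 × 3865 × 81.63 = 3.25×10^8 J m⁻² K⁻¹.
Angular frequency ω = 2π / T = 2π / 3.15×10^7 s = 1.99×10^-7 s⁻¹.
√((Cω)² + λ²) = √((64.7)² + 12.23²) = 65.8 W/(m²·K).
Amplitude A = F₀ / √((Cω)²+λ²) = 184.2 / 65.8 = 2.80 K.

2.80 K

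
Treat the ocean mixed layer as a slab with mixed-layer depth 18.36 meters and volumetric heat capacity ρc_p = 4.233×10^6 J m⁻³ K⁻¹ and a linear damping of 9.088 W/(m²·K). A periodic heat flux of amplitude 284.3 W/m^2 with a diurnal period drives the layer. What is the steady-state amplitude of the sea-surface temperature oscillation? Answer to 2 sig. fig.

0.050 K

Areal heat capacity C = ρc_p × D = 4.233×10^6 × 18.36 = 7.77×10^7 J/(m²·K).
Angular frequency ω = 2π / T = 2π / 86400 s = 7.27×10^-5 s⁻¹.
√((Cω)² + λ²) = √((5650)² + 9.088²) = 5650 W/(m²·K).
Amplitude A = F₀ / √((Cω)²+λ²) = 284.3 / 5650 = 0.0503 K.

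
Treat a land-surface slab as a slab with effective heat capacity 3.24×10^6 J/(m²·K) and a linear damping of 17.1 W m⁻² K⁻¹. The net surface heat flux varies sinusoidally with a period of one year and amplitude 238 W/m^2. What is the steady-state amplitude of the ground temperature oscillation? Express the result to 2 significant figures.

Areal heat capacity C = 3.24×10^6 J/(m²·K) (given).
Angular frequency ω = 2π / T = 2π / 3.15×10^7 s = 1.99×10^-7 s⁻¹.
√((Cω)² + λ²) = √((0.646)² + 17.1²) = 17.1 W/(m²·K).
Amplitude A = F₀ / √((Cω)²+λ²) = 238 / 17.1 = 13.9 K.

14 K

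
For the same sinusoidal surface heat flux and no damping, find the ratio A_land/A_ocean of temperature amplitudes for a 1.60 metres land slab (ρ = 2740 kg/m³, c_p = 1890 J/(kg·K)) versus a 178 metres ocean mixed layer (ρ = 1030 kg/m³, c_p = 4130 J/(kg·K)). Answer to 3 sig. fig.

91.4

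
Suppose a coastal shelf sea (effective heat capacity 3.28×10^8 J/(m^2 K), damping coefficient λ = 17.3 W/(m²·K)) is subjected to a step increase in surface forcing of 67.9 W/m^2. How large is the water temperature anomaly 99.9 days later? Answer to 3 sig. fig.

1.44 K

Areal heat capacity C = 3.28×10^8 J/(m^2 K) (given).
τ = C / λ = 3.28×10^8 / 17.3 = 1.90×10^7 s.
Equilibrium anomaly ΔT_eq = F / λ = 67.9 / 17.3 = 3.92 K.
t = 99.9 days = 8.63×10^6 s, so t/τ = 0.455.
ΔT(t) = ΔT_eq (1 − e^(−t/τ)) = 3.92 × (1 − e^−0.455) = 1.44 K.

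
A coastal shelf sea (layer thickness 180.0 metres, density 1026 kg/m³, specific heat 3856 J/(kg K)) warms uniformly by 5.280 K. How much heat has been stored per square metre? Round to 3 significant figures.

Areal heat capacity C = ρ c_p D = 1026 × 3856 × 180.0 = 7.12×10^8 J/(m²·K).
ΔQ = C ΔT = 7.12×10^8 × 5.280 = 3.76×10^9 J/m².

3.76×10^9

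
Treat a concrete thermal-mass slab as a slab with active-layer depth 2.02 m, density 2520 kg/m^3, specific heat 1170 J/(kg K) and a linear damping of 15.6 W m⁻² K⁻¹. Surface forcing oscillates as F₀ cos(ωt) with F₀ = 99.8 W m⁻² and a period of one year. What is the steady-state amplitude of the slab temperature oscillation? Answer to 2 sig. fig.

Areal heat capacity C = ρ c_p D = 2520 × 1170 × 2.02 = 5.96×10^6 J m⁻² K⁻¹.
Angular frequency ω = 2π / T = 2π / 3.15×10^7 s = 1.99×10^-7 s⁻¹.
√((Cω)² + λ²) = √((1.19)² + 15.6²) = 15.6 W/(m²·K).
Amplitude A = F₀ / √((Cω)²+λ²) = 99.8 / 15.6 = 6.38 K.

6.4 K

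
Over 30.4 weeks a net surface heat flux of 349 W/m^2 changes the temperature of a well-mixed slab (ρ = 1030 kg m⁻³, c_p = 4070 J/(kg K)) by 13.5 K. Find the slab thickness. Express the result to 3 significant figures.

113 m

Heat input Q = F Δt = 349 × 1.84×10^7 s = 6.42×10^9 J/m².
Required areal heat capacity C = Q / ΔT = 4.75×10^8 J/(m²·K).
Depth D = C / (ρ c_p) = 4.75×10^8 / (1030 × 4070) = 113 m.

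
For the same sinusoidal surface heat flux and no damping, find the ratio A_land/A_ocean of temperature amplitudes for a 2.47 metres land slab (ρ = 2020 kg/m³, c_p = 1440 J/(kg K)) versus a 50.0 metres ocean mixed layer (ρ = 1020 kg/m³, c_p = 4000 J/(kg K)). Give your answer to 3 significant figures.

C_ocean = 1020 × 4000 × 50.0 = 2.04×10^8 J/(m²·K).
C_land = 2020 × 1440 × 2.47 = 7.18×10^6 J/(m²·K).
Undamped amplitude ∝ 1/C, so A_land/A_ocean = C_ocean/C_land = 28.4.

28.4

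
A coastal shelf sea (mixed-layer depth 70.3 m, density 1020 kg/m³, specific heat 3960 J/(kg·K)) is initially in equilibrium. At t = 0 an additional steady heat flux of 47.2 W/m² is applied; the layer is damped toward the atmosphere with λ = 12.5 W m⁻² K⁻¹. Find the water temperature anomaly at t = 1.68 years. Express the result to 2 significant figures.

3.4 K

Areal heat capacity C = ρ c_p D = 1020 × 3960 × 70.3 = 2.84×10^8 J/(m²·K).
τ = C / λ = 2.84×10^8 / 12.5 = 2.27×10^7 s.
Equilibrium anomaly ΔT_eq = F / λ = 47.2 / 12.5 = 3.78 K.
t = 1.68 years = 5.30×10^7 s, so t/τ = 2.33.
ΔT(t) = ΔT_eq (1 − e^(−t/τ)) = 3.78 × (1 − e^−2.33) = 3.41 K.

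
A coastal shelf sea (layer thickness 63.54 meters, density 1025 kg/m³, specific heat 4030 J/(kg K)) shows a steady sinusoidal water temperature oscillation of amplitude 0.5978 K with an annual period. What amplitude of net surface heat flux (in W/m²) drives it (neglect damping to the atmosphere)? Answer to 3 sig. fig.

31.3

Areal heat capacity C = ρ c_p D = 1025 × 4030 × 63.54 = 2.62×10^8 J/(m²·K).
ω = 2π / 3.15×10^7 s = 1.99×10^-7 s⁻¹.
Cω = 2.62×10^8 × 1.99×10^-7 = 52.3 W/(m²·K).
F₀ = A × Cω = 0.5978 × 52.3 = 31.3 W/m².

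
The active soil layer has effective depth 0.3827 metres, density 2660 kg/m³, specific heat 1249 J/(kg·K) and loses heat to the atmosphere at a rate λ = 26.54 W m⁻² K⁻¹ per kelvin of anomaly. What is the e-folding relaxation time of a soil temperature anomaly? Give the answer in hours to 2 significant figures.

Areal heat capacity C = ρ c_p D = 2660 × 1249 × 0.3827 = 1.27×10^6 J/(m²·K).
Relaxation time τ = C / λ = 1.27×10^6 / 26.54 = 47900 s.
In hours: 47900 s / (3600 s/hour) = 13.3 hours.

13 hours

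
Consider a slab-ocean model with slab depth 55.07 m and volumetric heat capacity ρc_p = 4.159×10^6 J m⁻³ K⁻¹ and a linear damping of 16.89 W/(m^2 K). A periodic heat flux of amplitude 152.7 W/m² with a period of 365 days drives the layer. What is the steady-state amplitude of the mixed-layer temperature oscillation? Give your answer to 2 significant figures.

3.1 K

Areal heat capacity C = ρc_p × D = 4.159×10^6 × 55.07 = 2.29×10^8 J m⁻² K⁻¹.
Angular frequency ω = 2π / T = 2π / 3.15×10^7 s = 1.99×10^-7 s⁻¹.
√((Cω)² + λ²) = √((45.6)² + 16.89²) = 48.7 W/(m²·K).
Amplitude A = F₀ / √((Cω)²+λ²) = 152.7 / 48.7 = 3.14 K.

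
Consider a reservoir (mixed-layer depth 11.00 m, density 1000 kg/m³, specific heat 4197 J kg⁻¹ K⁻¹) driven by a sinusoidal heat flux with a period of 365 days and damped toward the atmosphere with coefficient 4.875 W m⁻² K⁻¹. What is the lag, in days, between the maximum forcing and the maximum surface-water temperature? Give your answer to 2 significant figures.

63 days

Areal heat capacity C = ρ c_p D = 1000 × 4197 × 11.00 = 4.62×10^7 J/(m^2 K).
ω = 2π / 3.15×10^7 s = 1.99×10^-7 s⁻¹.
Phase lag φ = arctan(Cω/λ) = arctan(9.20/4.875) = 1.08 rad.
Time lag = φ / ω = 1.08 / 1.99×10^-7 = 5.44×10^6 s = 62.9 days.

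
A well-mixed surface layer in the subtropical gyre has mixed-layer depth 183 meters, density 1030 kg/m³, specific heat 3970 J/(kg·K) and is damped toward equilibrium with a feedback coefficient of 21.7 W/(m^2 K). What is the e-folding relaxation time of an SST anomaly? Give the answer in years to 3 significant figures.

1.09 years

Areal heat capacity C = ρ c_p D = 1030 × 3970 × 183 = 7.48×10^8 J/(m^2 K).
Relaxation time τ = C / λ = 7.48×10^8 / 21.7 = 3.45×10^7 s.
In years: 3.45×10^7 s / (3.156×10^7 s/year) = 1.09 years.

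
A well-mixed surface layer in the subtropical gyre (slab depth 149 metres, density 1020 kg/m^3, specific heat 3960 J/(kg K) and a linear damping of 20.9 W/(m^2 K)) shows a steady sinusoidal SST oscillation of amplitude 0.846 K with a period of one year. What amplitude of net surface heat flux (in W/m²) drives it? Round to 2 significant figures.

100

Areal heat capacity C = ρ c_p D = 1020 × 3960 × 149 = 6.02×10^8 J/(m²·K).
ω = 2π / 3.15×10^7 s = 1.99×10^-7 s⁻¹.
√((Cω)² + λ²) = √((120)² + 20.9²) = 122 W/(m²·K).
F₀ = A × √((Cω)²+λ²) = 0.846 × 122 = 103 W/m².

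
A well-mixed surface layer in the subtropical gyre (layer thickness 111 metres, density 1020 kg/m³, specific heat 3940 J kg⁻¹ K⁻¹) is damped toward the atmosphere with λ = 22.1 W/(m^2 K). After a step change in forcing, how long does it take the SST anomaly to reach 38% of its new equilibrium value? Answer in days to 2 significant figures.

Areal heat capacity C = ρ c_p D = 1020 × 3940 × 111 = 4.46×10^8 J/(m²·K).
τ = C / λ = 4.46×10^8 / 22.1 = 2.02×10^7 s.
Fraction reached: 1 − e^(−t/τ) = 0.38 ⇒ t = −τ ln(1 − 0.38) = τ × 0.478.
t = 9.65×10^6 s = 112 days.

110 days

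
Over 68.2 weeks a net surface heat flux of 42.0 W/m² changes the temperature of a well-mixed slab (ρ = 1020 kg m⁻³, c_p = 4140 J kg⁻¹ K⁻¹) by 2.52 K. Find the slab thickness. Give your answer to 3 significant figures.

Heat input Q = F Δt = 42.0 × 4.12×10^7 s = 1.73×10^9 J/m².
Required areal heat capacity C = Q / ΔT = 6.87×10^8 J/(m²·K).
Depth D = C / (ρ c_p) = 6.87×10^8 / (1020 × 4140) = 163 m.

163 m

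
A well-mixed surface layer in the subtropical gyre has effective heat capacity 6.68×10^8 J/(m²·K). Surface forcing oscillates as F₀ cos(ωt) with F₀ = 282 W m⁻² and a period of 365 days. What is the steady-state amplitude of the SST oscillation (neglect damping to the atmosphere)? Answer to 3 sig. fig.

Areal heat capacity C = 6.68×10^8 J/(m²·K) (given).
Angular frequency ω = 2π / T = 2π / 3.15×10^7 s = 1.99×10^-7 s⁻¹.
Cω = 6.68×10^8 × 1.99×10^-7 = 133 W/(m²·K).
Amplitude A = F₀ / (Cω) = 282 / 133 = 2.12 K.

2.12 K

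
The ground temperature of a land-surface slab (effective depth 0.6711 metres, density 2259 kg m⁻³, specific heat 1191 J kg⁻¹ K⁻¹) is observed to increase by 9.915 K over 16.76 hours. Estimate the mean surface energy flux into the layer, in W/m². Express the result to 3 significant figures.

297

Areal heat capacity C = ρ c_p D = 2259 × 1191 × 0.6711 = 1.81×10^6 J/(m²·K).
Required heat per unit area: Q = C ΔT = 1.81×10^6 × 9.915 = 1.79×10^7 J/m².
Flux F = Q / Δt = 1.79×10^7 / 60300 s = 297 W/m².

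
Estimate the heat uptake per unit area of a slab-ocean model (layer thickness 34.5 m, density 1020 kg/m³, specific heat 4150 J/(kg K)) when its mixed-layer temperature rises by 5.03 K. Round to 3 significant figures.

7.35×10^8

Areal heat capacity C = ρ c_p D = 1020 × 4150 × 34.5 = 1.46×10^8 J/(m²·K).
ΔQ = C ΔT = 1.46×10^8 × 5.03 = 7.35×10^8 J/m².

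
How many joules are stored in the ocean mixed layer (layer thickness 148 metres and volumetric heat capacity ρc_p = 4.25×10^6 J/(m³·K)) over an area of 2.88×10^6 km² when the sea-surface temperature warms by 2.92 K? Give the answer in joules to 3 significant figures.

Areal heat capacity C = ρc_p × D = 4.25×10^6 × 148 = 6.29×10^8 J/(m^2 K).
Heat per unit area: q = C ΔT = 6.29×10^8 × 2.92 = 1.84×10^9 J/m².
Total heat: Q = q × A = 1.84×10^9 × (2.88×10^6 × 10⁶ m²) = 5.29×10^21 J.

5.29×10^21 J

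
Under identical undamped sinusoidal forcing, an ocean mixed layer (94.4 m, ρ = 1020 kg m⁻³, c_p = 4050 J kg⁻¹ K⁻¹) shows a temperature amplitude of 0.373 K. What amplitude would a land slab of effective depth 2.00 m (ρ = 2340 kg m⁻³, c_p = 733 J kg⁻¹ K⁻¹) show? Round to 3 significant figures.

42.4 K

C_ocean = 3.90×10^8 J/(m²·K); C_land = 3.43×10^6 J/(m²·K).
A ∝ 1/C ⇒ A_land = A_ocean × C_ocean/C_land = 0.373 × 114 = 42.4 K.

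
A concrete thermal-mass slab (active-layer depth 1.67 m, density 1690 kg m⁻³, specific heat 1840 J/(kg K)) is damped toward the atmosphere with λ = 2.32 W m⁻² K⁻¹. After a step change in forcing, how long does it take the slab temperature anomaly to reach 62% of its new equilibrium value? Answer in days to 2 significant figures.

25 days

Areal heat capacity C = ρ c_p D = 1690 × 1840 × 1.67 = 5.19×10^6 J/(m²·K).
τ = C / λ = 5.19×10^6 / 2.32 = 2.24×10^6 s.
Fraction reached: 1 − e^(−t/τ) = 0.62 ⇒ t = −τ ln(1 − 0.62) = τ × 0.968.
t = 2.17×10^6 s = 25.1 days.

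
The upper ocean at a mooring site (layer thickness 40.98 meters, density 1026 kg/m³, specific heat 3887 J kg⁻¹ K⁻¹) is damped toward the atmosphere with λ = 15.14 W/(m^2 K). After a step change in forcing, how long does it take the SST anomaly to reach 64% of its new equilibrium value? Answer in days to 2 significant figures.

130 days

Areal heat capacity C = ρ c_p D = 1026 × 3887 × 40.98 = 1.63×10^8 J/(m²·K).
τ = C / λ = 1.63×10^8 / 15.14 = 1.08×10^7 s.
Fraction reached: 1 − e^(−t/τ) = 0.64 ⇒ t = −τ ln(1 − 0.64) = τ × 1.02.
t = 1.10×10^7 s = 128 days.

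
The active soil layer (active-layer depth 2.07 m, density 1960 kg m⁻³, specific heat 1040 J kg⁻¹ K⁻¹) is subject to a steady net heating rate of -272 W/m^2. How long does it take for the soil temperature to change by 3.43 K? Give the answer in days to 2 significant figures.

0.62 days

Areal heat capacity C = ρ c_p D = 1960 × 1040 × 2.07 = 4.22×10^6 J/(m^2 K).
Time required: Δt = C ΔT / F = 4.22×10^6 × -3.43 / -272 = 53200 s.
In days: 53200 s / (86400 s/day) = 0.616 days.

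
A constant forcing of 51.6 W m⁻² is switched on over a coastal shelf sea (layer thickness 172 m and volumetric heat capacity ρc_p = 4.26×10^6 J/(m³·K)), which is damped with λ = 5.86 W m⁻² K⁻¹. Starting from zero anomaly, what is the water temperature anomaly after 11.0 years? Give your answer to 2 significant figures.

Areal heat capacity C = ρc_p × D = 4.26×10^6 × 172 = 7.33×10^8 J/(m²·K).
τ = C / λ = 7.33×10^8 / 5.86 = 1.25×10^8 s.
Equilibrium anomaly ΔT_eq = F / λ = 51.6 / 5.86 = 8.81 K.
t = 11.0 years = 3.47×10^8 s, so t/τ = 2.78.
ΔT(t) = ΔT_eq (1 − e^(−t/τ)) = 8.81 × (1 − e^−2.78) = 8.26 K.

8.3 K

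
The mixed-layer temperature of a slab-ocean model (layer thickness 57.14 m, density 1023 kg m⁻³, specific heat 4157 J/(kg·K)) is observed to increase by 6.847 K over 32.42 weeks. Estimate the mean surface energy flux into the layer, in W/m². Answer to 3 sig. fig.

84.9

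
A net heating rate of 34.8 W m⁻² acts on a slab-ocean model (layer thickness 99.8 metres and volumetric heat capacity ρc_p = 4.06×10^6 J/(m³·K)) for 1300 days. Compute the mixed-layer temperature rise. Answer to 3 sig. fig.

9.65 K

Areal heat capacity C = ρc_p × D = 4.06×10^6 × 99.8 = 4.05×10^8 J/(m^2 K).
Net heat input Q = F Δt = 34.8 × (1300 days × 86400 s/day) = 3.91×10^9 J/m².
ΔT = Q / C = 3.91×10^9 / 4.05×10^8 = 9.65 K.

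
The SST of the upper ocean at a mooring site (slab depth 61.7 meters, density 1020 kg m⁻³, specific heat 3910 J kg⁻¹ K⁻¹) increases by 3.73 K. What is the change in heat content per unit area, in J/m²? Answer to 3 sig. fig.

Areal heat capacity C = ρ c_p D = 1020 × 3910 × 61.7 = 2.46×10^8 J/(m^2 K).
ΔQ = C ΔT = 2.46×10^8 × 3.73 = 9.18×10^8 J/m².

9.18×10^8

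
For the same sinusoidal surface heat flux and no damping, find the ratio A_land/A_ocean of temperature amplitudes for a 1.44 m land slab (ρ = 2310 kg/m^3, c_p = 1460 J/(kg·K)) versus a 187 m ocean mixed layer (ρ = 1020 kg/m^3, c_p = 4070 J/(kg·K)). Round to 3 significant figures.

160

C_ocean = 1020 × 4070 × 187 = 7.76×10^8 J/(m²·K).
C_land = 2310 × 1460 × 1.44 = 4.86×10^6 J/(m²·K).
Undamped amplitude ∝ 1/C, so A_land/A_ocean = C_ocean/C_land = 160.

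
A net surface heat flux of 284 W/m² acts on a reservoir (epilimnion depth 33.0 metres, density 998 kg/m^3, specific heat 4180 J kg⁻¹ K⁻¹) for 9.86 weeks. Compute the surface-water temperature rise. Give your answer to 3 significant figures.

12.3 K

Areal heat capacity C = ρ c_p D = 998 × 4180 × 33.0 = 1.38×10^8 J/(m^2 K).
Net heat input Q = F Δt = 284 × (9.86 weeks × 6.048×10^5 s/week) = 1.69×10^9 J/m².
ΔT = Q / C = 1.69×10^9 / 1.38×10^8 = 12.3 K.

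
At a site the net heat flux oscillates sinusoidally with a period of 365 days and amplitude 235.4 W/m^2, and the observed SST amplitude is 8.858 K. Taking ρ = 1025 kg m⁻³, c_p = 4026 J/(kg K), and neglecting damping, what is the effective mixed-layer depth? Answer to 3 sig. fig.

ω = 2π / 3.15×10^7 s = 1.99×10^-7 s⁻¹.
Required C = F₀ / (A ω) = 235.4 / (8.858 × 1.99×10^-7) = 1.33×10^8 J/(m²·K).
D = C / (ρ c_p) = 1.33×10^8 / (1025 × 4026) = 32.3 m.

32.3 m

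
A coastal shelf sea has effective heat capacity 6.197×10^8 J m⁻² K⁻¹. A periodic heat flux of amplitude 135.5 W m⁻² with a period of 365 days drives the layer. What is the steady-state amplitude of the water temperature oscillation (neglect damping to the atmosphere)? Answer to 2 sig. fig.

1.1 K

Areal heat capacity C = 6.197×10^8 J m⁻² K⁻¹ (given).
Angular frequency ω = 2π / T = 2π / 3.15×10^7 s = 1.99×10^-7 s⁻¹.
Cω = 6.20×10^8 × 1.99×10^-7 = 123 W/(m²·K).
Amplitude A = F₀ / (Cω) = 135.5 / 123 = 1.10 K.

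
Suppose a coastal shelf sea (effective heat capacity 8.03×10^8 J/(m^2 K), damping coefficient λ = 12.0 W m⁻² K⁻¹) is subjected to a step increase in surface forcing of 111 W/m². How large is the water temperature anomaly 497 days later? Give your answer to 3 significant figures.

Areal heat capacity C = 8.03×10^8 J/(m^2 K) (given).
τ = C / λ = 8.03×10^8 / 12.0 = 6.69×10^7 s.
Equilibrium anomaly ΔT_eq = F / λ = 111 / 12.0 = 9.25 K.
t = 497 days = 4.29×10^7 s, so t/τ = 0.642.
ΔT(t) = ΔT_eq (1 − e^(−t/τ)) = 9.25 × (1 − e^−0.642) = 4.38 K.

4.38 K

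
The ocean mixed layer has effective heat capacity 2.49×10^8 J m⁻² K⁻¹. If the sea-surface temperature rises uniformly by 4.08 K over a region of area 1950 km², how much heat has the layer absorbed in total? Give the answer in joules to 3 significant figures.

Areal heat capacity C = 2.49×10^8 J m⁻² K⁻¹ (given).
Heat per unit area: q = C ΔT = 2.49×10^8 × 4.08 = 1.02×10^9 J/m².
Total heat: Q = q × A = 1.02×10^9 × (1950 × 10⁶ m²) = 1.98×10^18 J.

1.98×10^18 J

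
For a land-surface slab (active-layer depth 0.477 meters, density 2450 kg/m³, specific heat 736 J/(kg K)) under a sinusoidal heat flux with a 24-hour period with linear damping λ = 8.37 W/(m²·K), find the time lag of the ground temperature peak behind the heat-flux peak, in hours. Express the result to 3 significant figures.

5.49 hours

Areal heat capacity C = ρ c_p D = 2450 × 736 × 0.477 = 8.60×10^5 J/(m²·K).
ω = 2π / 86400 s = 7.27×10^-5 s⁻¹.
Phase lag φ = arctan(Cω/λ) = arctan(62.6/8.37) = 1.44 rad.
Time lag = φ / ω = 1.44 / 7.27×10^-5 = 19800 s = 5.49 hours.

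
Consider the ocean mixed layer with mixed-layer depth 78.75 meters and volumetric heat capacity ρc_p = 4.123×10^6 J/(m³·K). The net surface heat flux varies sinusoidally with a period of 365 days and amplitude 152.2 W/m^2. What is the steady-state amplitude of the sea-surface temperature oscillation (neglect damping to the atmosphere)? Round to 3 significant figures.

Areal heat capacity C = ρc_p × D = 4.123×10^6 × 78.75 = 3.25×10^8 J/(m^2 K).
Angular frequency ω = 2π / T = 2π / 3.15×10^7 s = 1.99×10^-7 s⁻¹.
Cω = 3.25×10^8 × 1.99×10^-7 = 64.7 W/(m²·K).
Amplitude A = F₀ / (Cω) = 152.2 / 64.7 = 2.35 K.

2.35 K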